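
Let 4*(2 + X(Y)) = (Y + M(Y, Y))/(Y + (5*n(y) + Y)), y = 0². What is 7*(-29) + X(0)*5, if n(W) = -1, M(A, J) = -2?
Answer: -425/2 ≈ -212.50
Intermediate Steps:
y = 0
X(Y) = -2 + (-2 + Y)/(4*(-5 + 2*Y)) (X(Y) = -2 + ((Y - 2)/(Y + (5*(-1) + Y)))/4 = -2 + ((-2 + Y)/(Y + (-5 + Y)))/4 = -2 + ((-2 + Y)/(-5 + 2*Y))/4 = -2 + (-2 + Y)/(4*(-5 + 2*Y)))
7*(-29) + X(0)*5 = 7*(-29) + ((38 - 15*0)/(4*(-5 + 2*0)))*5 = -203 + ((38 + 0)/(4*(-5 + 0)))*5 = -203 + ((¼)*38/(-5))*5 = -203 + ((¼)*(-⅕)*38)*5 = -203 - 19/10*5 = -203 - 19/2 = -425/2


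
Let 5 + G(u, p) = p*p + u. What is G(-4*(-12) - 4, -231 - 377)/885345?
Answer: 369703/885345 ≈ 0.41758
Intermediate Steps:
G(u, p) = -5 + u + p**2 (G(u, p) = -5 + (p*p + u) = -5 + (p**2 + u) = -5 + (u + p**2) = -5 + u + p**2)
G(-4*(-12) - 4, -231 - 377)/885345 = (-5 + (-4*(-12) - 4) + (-231 - 377)**2)/885345 = (-5 + (48 - 4) + (-608)**2)*(1/885345) = (-5 + 44 + 369664)*(1/885345) = 369703*(1/885345) = 369703/885345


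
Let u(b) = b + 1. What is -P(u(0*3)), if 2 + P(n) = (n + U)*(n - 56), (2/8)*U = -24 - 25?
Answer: -10723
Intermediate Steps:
U = -196 (U = 4*(-24 - 25) = 4*(-49) = -196)
u(b) = 1 + b
P(n) = -2 + (-196 + n)*(-56 + n) (P(n) = -2 + (n - 196)*(n - 56) = -2 + (-196 + n)*(-56 + n))
-P(u(0*3)) = -(10974 + (1 + 0*3)² - 252*(1 + 0*3)) = -(10974 + (1 + 0)² - 252*(1 + 0)) = -(10974 + 1² - 252*1) = -(10974 + 1 - 252) = -1*10723 = -10723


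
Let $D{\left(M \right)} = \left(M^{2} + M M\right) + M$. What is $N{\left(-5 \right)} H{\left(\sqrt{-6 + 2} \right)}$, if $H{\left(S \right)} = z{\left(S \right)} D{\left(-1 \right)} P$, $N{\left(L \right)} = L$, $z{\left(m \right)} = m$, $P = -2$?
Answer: $20 i \approx 20.0 i$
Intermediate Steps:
$D{\left(M \right)} = M + 2 M^{2}$ ($D{\left(M \right)} = \left(M^{2} + M^{2}\right) + M = 2 M^{2} + M = M + 2 M^{2}$)
$H{\left(S \right)} = - 2 S$ ($H{\left(S \right)} = S \left(- (1 + 2 \left(-1\right))\right) \left(-2\right) = S \left(- (1 - 2)\right) \left(-2\right) = S \left(\left(-1\right) \left(-1\right)\right) \left(-2\right) = S 1 \left(-2\right) = S \left(-2\right) = - 2 S$)
$N{\left(-5 \right)} H{\left(\sqrt{-6 + 2} \right)} = - 5 \left(- 2 \sqrt{-6 + 2}\right) = - 5 \left(- 2 \sqrt{-4}\right) = - 5 \left(- 2 \cdot 2 i\right) = - 5 \left(- 4 i\right) = 20 i$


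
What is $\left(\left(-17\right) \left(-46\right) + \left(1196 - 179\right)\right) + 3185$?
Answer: $4984$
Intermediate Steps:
$\left(\left(-17\right) \left(-46\right) + \left(1196 - 179\right)\right) + 3185 = \left(782 + 1017\right) + 3185 = 1799 + 3185 = 4984$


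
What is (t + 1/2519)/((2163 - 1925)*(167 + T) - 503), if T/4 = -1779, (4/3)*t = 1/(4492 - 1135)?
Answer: -1399/3730607633412 ≈ -3.7501e-10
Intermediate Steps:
t = 1/4476 (t = 3/(4*(4492 - 1135)) = (¾)/3357 = (¾)*(1/3357) = 1/4476 ≈ 0.00022341)
T = -7116 (T = 4*(-1779) = -7116)
(t + 1/2519)/((2163 - 1925)*(167 + T) - 503) = (1/4476 + 1/2519)/((2163 - 1925)*(167 - 7116) - 503) = (1/4476 + 1/2519)/(238*(-6949) - 503) = 6995/(11275044*(-1653862 - 503)) = (6995/11275044)/(-1654365) = (6995/11275044)*(-1/1654365) = -1399/3730607633412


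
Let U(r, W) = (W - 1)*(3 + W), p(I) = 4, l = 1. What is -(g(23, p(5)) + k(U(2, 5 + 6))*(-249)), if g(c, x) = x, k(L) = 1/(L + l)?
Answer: -105/47 ≈ -2.2340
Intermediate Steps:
U(r, W) = (-1 + W)*(3 + W)
k(L) = 1/(1 + L) (k(L) = 1/(L + 1) = 1/(1 + L))
-(g(23, p(5)) + k(U(2, 5 + 6))*(-249)) = -(4 - 249/(1 + (-3 + (5 + 6)² + 2*(5 + 6)))) = -(4 - 249/(1 + (-3 + 11² + 2*11))) = -(4 - 249/(1 + (-3 + 121 + 22))) = -(4 - 249/(1 + 140)) = -(4 - 249/141) = -(4 + (1/141)*(-249)) = -(4 - 83/47) = -1*105/47 = -105/47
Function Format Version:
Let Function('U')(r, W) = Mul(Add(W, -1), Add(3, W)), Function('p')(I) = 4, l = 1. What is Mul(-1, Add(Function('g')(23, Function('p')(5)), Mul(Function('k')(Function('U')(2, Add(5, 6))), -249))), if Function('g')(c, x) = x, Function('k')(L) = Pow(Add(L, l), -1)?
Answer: Rational(-105, 47) ≈ -2.2340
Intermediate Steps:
Function('U')(r, W) = Mul(Add(-1, W), Add(3, W))
Function('k')(L) = Pow(Add(1, L), -1) (Function('k')(L) = Pow(Add(L, 1), -1) = Pow(Add(1, L), -1))
Mul(-1, Add(Function('g')(23, Function('p')(5)), Mul(Function('k')(Function('U')(2, Add(5, 6))), -249))) = Mul(-1, Add(4, Mul(Pow(Add(1, Add(-3, Pow(Add(5, 6), 2), Mul(2, Add(5, 6)))), -1), -249))) = Mul(-1, Add(4, Mul(Pow(Add(1, Add(-3, Pow(11, 2), Mul(2, 11))), -1), -249))) = Mul(-1, Add(4, Mul(Pow(Add(1, Add(-3, 121, 22)), -1), -249))) = Mul(-1, Add(4, Mul(Pow(Add(1, 140), -1), -249))) = Mul(-1, Add(4, Mul(Pow(141, -1), -249))) = Mul(-1, Add(4, Mul(Rational(1, 141), -249))) = Mul(-1, Add(4, Rational(-83, 47))) = Mul(-1, Rational(105, 47)) = Rational(-105, 47)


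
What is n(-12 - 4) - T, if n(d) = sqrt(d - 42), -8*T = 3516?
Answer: 879/2 + I*sqrt(58) ≈ 439.5 + 7.6158*I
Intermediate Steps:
T = -879/2 (T = -1/8*3516 = -879/2 ≈ -439.50)
n(d) = sqrt(-42 + d)
n(-12 - 4) - T = sqrt(-42 + (-12 - 4)) - 1*(-879/2) = sqrt(-42 - 16) + 879/2 = sqrt(-58) + 879/2 = I*sqrt(58) + 879/2 = 879/2 + I*sqrt(58)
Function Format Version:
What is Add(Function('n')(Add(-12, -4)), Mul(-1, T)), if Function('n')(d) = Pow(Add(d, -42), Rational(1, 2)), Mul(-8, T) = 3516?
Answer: Add(Rational(879, 2), Mul(I, Pow(58, Rational(1, 2)))) ≈ Add(439.50, Mul(7.6158, I))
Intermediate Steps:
T = Rational(-879, 2) (T = Mul(Rational(-1, 8), 3516) = Rational(-879, 2) ≈ -439.50)
Function('n')(d) = Pow(Add(-42, d), Rational(1, 2))
Add(Function('n')(Add(-12, -4)), Mul(-1, T)) = Add(Pow(Add(-42, Add(-12, -4)), Rational(1, 2)), Mul(-1, Rational(-879, 2))) = Add(Pow(Add(-42, -16), Rational(1, 2)), Rational(879, 2)) = Add(Pow(-58, Rational(1, 2)), Rational(879, 2)) = Add(Mul(I, Pow(58, Rational(1, 2))), Rational(879, 2)) = Add(Rational(879, 2), Mul(I, Pow(58, Rational(1, 2))))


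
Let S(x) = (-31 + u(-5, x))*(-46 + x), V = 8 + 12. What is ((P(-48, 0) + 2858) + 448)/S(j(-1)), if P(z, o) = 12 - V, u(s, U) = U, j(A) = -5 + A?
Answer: 1649/962 ≈ 1.7141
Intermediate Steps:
V = 20
P(z, o) = -8 (P(z, o) = 12 - 1*20 = 12 - 20 = -8)
S(x) = (-46 + x)*(-31 + x) (S(x) = (-31 + x)*(-46 + x) = (-46 + x)*(-31 + x))
((P(-48, 0) + 2858) + 448)/S(j(-1)) = ((-8 + 2858) + 448)/(1426 + (-5 - 1)² - 77*(-5 - 1)) = (2850 + 448)/(1426 + (-6)² - 77*(-6)) = 3298/(1426 + 36 + 462) = 3298/1924 = 3298*(1/1924) = 1649/962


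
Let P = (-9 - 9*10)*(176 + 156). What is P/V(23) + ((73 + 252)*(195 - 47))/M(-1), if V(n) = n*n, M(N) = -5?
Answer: -5121848/529 ≈ -9682.1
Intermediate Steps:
P = -32868 (P = (-9 - 90)*332 = -99*332 = -32868)
V(n) = n**2
P/V(23) + ((73 + 252)*(195 - 47))/M(-1) = -32868/(23**2) + ((73 + 252)*(195 - 47))/(-5) = -32868/529 + (325*148)*(-1/5) = -32868*1/529 + 48100*(-1/5) = -32868/529 - 9620 = -5121848/529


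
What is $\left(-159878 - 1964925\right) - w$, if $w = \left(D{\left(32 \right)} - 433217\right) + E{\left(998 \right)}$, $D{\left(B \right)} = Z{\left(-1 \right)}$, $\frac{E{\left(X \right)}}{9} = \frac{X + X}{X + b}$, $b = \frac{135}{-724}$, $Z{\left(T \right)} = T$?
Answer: $- \frac{1222042766881}{722417} \approx -1.6916 \cdot 10^{6}$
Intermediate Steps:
$b = - \frac{135}{724}$ ($b = 135 \left(- \frac{1}{724}\right) = - \frac{135}{724} \approx -0.18646$)
$E{\left(X \right)} = \frac{18 X}{- \frac{135}{724} + X}$ ($E{\left(X \right)} = 9 \frac{X + X}{X - \frac{135}{724}} = 9 \frac{2 X}{- \frac{135}{724} + X} = \frac{18 X}{- \frac{135}{724} + X}$)
$D{\left(B \right)} = -1$
$w = - \frac{312951041970}{722417}$ ($w = \left(-1 - 433217\right) + 13032 \cdot 998 \frac{1}{-135 + 724 \cdot 998} = -433218 + 13032 \cdot 998 \frac{1}{-135 + 722552} = -433218 + 13032 \cdot 998 \cdot \frac{1}{722417} = -433218 + \frac{13005936}{722417} = - \frac{312951041970}{722417} \approx -4.332 \cdot 10^{5}$)
$\left(-159878 - 1964925\right) - w = \left(-159878 - 1964925\right) - - \frac{312951041970}{722417} = \left(-159878 - 1964925\right) + \frac{312951041970}{722417} = -2124803 + \frac{312951041970}{722417} = - \frac{1222042766881}{722417}$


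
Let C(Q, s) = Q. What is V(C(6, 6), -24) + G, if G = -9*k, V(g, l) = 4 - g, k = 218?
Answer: -1964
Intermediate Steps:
G = -1962 (G = -9*218 = -1962)
V(C(6, 6), -24) + G = (4 - 1*6) - 1962 = (4 - 6) - 1962 = -2 - 1962 = -1964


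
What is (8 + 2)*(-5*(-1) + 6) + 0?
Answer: 110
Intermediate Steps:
(8 + 2)*(-5*(-1) + 6) + 0 = 10*(5 + 6) + 0 = 10*11 + 0 = 110 + 0 = 110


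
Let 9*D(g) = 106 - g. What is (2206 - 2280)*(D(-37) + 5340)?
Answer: -3567022/9 ≈ -3.9634e+5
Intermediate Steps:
D(g) = 106/9 - g/9 (D(g) = (106 - g)/9 = 106/9 - g/9)
(2206 - 2280)*(D(-37) + 5340) = (2206 - 2280)*((106/9 - ⅑*(-37)) + 5340) = -74*((106/9 + 37/9) + 5340) = -74*(143/9 + 5340) = -74*48203/9 = -3567022/9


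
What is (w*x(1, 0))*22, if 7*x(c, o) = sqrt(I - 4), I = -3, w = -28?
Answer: -88*I*sqrt(7) ≈ -232.83*I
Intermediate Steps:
x(c, o) = I*sqrt(7)/7 (x(c, o) = sqrt(-3 - 4)/7 = sqrt(-7)/7 = (I*sqrt(7))/7 = I*sqrt(7)/7)
(w*x(1, 0))*22 = -4*I*sqrt(7)*22 = -88*I*sqrt(7)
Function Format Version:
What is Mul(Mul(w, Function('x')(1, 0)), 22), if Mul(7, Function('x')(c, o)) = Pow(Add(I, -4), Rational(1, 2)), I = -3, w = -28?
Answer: Mul(-88, I, Pow(7, Rational(1, 2))) ≈ Mul(-232.83, I)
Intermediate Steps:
Function('x')(c, o) = Mul(Rational(1, 7), I, Pow(7, Rational(1, 2))) (Function('x')(c, o) = Mul(Rational(1, 7), Pow(Add(-3, -4), Rational(1, 2))) = Mul(Rational(1, 7), Pow(-7, Rational(1, 2))) = Mul(Rational(1, 7), Mul(I, Pow(7, Rational(1, 2)))) = Mul(Rational(1, 7), I, Pow(7, Rational(1, 2))))
Mul(Mul(w, Function('x')(1, 0)), 22) = Mul(Mul(-28, Mul(Rational(1, 7), I, Pow(7, Rational(1, 2)))), 22) = Mul(Mul(-4, I, Pow(7, Rational(1, 2))), 22) = Mul(-88, I, Pow(7, Rational(1, 2)))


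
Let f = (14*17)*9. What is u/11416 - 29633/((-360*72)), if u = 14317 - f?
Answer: 81733291/36987840 ≈ 2.2097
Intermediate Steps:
f = 2142 (f = 238*9 = 2142)
u = 12175 (u = 14317 - 1*2142 = 14317 - 2142 = 12175)
u/11416 - 29633/((-360*72)) = 12175/11416 - 29633/((-360*72)) = 12175*(1/11416) - 29633/(-25920) = 12175/11416 - 29633*(-1/25920) = 12175/11416 + 29633/25920 = 81733291/36987840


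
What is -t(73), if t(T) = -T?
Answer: 73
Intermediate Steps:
-t(73) = -(-1)*73 = -1*(-73) = 73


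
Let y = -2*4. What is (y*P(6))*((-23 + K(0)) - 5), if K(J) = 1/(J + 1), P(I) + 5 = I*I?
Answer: 6696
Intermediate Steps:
P(I) = -5 + I² (P(I) = -5 + I*I = -5 + I²)
K(J) = 1/(1 + J)
y = -8
(y*P(6))*((-23 + K(0)) - 5) = (-8*(-5 + 6²))*((-23 + 1/(1 + 0)) - 5) = (-8*(-5 + 36))*((-23 + 1/1) - 5) = (-8*31)*((-23 + 1) - 5) = -248*(-22 - 5) = -248*(-27) = 6696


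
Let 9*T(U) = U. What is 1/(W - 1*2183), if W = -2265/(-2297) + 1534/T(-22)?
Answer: -25267/70989137 ≈ -0.00035593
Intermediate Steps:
T(U) = U/9
W = -15831276/25267 (W = -2265/(-2297) + 1534/(((⅑)*(-22))) = -2265*(-1/2297) + 1534/(-22/9) = 2265/2297 + 1534*(-9/22) = 2265/2297 - 6903/11 = -15831276/25267 ≈ -626.56)
1/(W - 1*2183) = 1/(-15831276/25267 - 1*2183) = 1/(-15831276/25267 - 2183) = 1/(-70989137/25267) = -25267/70989137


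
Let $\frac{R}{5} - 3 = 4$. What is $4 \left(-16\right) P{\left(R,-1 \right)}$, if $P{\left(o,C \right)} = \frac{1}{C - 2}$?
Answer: $\frac{64}{3} \approx 21.333$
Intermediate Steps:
$R = 35$ ($R = 15 + 5 \cdot 4 = 15 + 20 = 35$)
$P{\left(o,C \right)} = \frac{1}{-2 + C}$
$4 \left(-16\right) P{\left(R,-1 \right)} = \frac{4 \left(-16\right)}{-2 - 1} = - \frac{64}{-3} = \left(-64\right) \left(- \frac{1}{3}\right) = \frac{64}{3}$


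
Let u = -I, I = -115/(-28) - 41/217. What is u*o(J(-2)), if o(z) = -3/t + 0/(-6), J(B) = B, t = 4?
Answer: 10203/3472 ≈ 2.9387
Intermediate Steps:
I = 3401/868 (I = -115*(-1/28) - 41*1/217 = 115/28 - 41/217 = 3401/868 ≈ 3.9182)
o(z) = -3/4 (o(z) = -3/4 + 0/(-6) = -3*1/4 + 0*(-1/6) = -3/4 + 0 = -3/4)
u = -3401/868 (u = -1*3401/868 = -3401/868 ≈ -3.9182)
u*o(J(-2)) = -3401/868*(-3/4) = 10203/3472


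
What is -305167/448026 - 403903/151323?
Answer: -75712610473/22598879466 ≈ -3.3503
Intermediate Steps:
-305167/448026 - 403903/151323 = -75712610473/22598879466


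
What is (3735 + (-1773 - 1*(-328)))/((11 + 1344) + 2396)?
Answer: 2290/3751 ≈ 0.61050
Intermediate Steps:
(3735 + (-1773 - 1*(-328)))/((11 + 1344) + 2396) = (3735 + (-1773 + 328))/(1355 + 2396) = (3735 - 1445)/3751 = 2290*(1/3751) = 2290/3751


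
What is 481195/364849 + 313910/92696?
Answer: 79567300655/16910021452 ≈ 4.7053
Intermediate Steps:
481195/364849 + 313910/92696 = 481195*(1/364849) + 313910*(1/92696) = 481195/364849 + 156955/46348 = 79567300655/16910021452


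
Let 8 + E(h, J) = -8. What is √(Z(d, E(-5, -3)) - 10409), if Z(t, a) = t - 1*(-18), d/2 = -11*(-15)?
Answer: I*√10061 ≈ 100.3*I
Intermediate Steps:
E(h, J) = -16 (E(h, J) = -8 - 8 = -16)
d = 330 (d = 2*(-11*(-15)) = 2*165 = 330)
Z(t, a) = 18 + t (Z(t, a) = t + 18 = 18 + t)
√(Z(d, E(-5, -3)) - 10409) = √((18 + 330) - 10409) = √(348 - 10409) = √(-10061) = I*√10061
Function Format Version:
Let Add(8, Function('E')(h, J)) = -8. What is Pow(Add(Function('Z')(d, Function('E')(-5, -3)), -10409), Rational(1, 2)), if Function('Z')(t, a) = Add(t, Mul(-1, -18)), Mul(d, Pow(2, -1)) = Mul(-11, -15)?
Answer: Mul(I, Pow(10061, Rational(1, 2))) ≈ Mul(100.30, I)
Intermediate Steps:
Function('E')(h, J) = -16 (Function('E')(h, J) = Add(-8, -8) = -16)
d = 330 (d = Mul(2, Mul(-11, -15)) = Mul(2, 165) = 330)
Function('Z')(t, a) = Add(18, t) (Function('Z')(t, a) = Add(t, 18) = Add(18, t))
Pow(Add(Function('Z')(d, Function('E')(-5, -3)), -10409), Rational(1, 2)) = Pow(Add(Add(18, 330), -10409), Rational(1, 2)) = Pow(Add(348, -10409), Rational(1, 2)) = Pow(-10061, Rational(1, 2)) = Mul(I, Pow(10061, Rational(1, 2)))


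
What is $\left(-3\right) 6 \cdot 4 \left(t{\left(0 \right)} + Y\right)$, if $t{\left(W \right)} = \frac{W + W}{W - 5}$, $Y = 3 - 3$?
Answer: $0$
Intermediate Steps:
$Y = 0$
$t{\left(W \right)} = \frac{2 W}{-5 + W}$
$\left(-3\right) 6 \cdot 4 \left(t{\left(0 \right)} + Y\right) = \left(-3\right) 6 \cdot 4 \left(2 \cdot 0 \frac{1}{-5 + 0} + 0\right) = \left(-18\right) 4 \left(2 \cdot 0 \frac{1}{-5} + 0\right) = - 72 \left(2 \cdot 0 \left(- \frac{1}{5}\right) + 0\right) = - 72 \left(0 + 0\right) = \left(-72\right) 0 = 0$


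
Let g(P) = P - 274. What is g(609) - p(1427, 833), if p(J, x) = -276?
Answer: 611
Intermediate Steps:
g(P) = -274 + P
g(609) - p(1427, 833) = (-274 + 609) - 1*(-276) = 335 + 276 = 611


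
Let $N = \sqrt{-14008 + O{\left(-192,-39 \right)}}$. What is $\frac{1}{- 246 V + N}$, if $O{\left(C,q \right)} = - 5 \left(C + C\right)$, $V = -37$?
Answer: $\frac{4551}{41429246} - \frac{i \sqrt{3022}}{41429246} \approx 0.00010985 - 1.3269 \cdot 10^{-6} i$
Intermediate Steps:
$O{\left(C,q \right)} = - 10 C$ ($O{\left(C,q \right)} = - 5 \cdot 2 C = - 10 C$)
$N = 2 i \sqrt{3022}$ ($N = \sqrt{-14008 - -1920} = \sqrt{-14008 + 1920} = \sqrt{-12088} = 2 i \sqrt{3022} \approx 109.95 i$)
$\frac{1}{- 246 V + N} = \frac{1}{- 246 \left(-37\right) + 2 i \sqrt{3022}} = \frac{1}{\left(-1\right) \left(-9102\right) + 2 i \sqrt{3022}} = \frac{1}{9102 + 2 i \sqrt{3022}}$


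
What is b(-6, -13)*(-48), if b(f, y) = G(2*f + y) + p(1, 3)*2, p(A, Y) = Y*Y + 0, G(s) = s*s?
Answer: -30864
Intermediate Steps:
G(s) = s²
p(A, Y) = Y² (p(A, Y) = Y² + 0 = Y²)
b(f, y) = 18 + (y + 2*f)² (b(f, y) = (2*f + y)² + 3²*2 = (y + 2*f)² + 9*2 = (y + 2*f)² + 18 = 18 + (y + 2*f)²)
b(-6, -13)*(-48) = (18 + (-13 + 2*(-6))²)*(-48) = (18 + (-13 - 12)²)*(-48) = (18 + (-25)²)*(-48) = (18 + 625)*(-48) = 643*(-48) = -30864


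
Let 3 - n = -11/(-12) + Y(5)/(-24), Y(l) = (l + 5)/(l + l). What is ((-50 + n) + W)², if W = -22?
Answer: 312481/64 ≈ 4882.5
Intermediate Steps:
Y(l) = (5 + l)/(2*l) (Y(l) = (5 + l)/((2*l)) = (5 + l)*(1/(2*l)) = (5 + l)/(2*l))
n = 17/8 (n = 3 - (-11/(-12) + ((½)*(5 + 5)/5)/(-24)) = 3 - (-11*(-1/12) + ((½)*(⅕)*10)*(-1/24)) = 3 - (11/12 + 1*(-1/24)) = 3 - (11/12 - 1/24) = 3 - 1*7/8 = 3 - 7/8 = 17/8 ≈ 2.1250)
((-50 + n) + W)² = ((-50 + 17/8) - 22)² = (-383/8 - 22)² = (-559/8)² = 312481/64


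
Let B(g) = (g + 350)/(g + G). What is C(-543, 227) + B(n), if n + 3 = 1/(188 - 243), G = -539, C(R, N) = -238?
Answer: -7114102/29811 ≈ -238.64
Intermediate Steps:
n = -166/55 (n = -3 + 1/(188 - 243) = -3 + 1/(-55) = -3 - 1/55 = -166/55 ≈ -3.0182)
B(g) = (350 + g)/(-539 + g) (B(g) = (g + 350)/(g - 539) = (350 + g)/(-539 + g))
C(-543, 227) + B(n) = -238 + (350 - 166/55)/(-539 - 166/55) = -238 + (19084/55)/(-29811/55) = -238 - 55/29811*19084/55 = -238 - 19084/29811 = -7114102/29811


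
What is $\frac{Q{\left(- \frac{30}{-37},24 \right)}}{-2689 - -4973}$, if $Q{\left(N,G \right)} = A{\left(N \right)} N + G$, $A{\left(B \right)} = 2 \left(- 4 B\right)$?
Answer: $\frac{6414}{781699} \approx 0.0082052$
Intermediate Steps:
$A{\left(B \right)} = - 8 B$
$Q{\left(N,G \right)} = G - 8 N^{2}$ ($Q{\left(N,G \right)} = - 8 N N + G = - 8 N^{2} + G = G - 8 N^{2}$)
$\frac{Q{\left(- \frac{30}{-37},24 \right)}}{-2689 - -4973} = \frac{24 - 8 \left(- \frac{30}{-37}\right)^{2}}{-2689 - -4973} = \frac{24 - 8 \left(\left(-30\right) \left(- \frac{1}{37}\right)\right)^{2}}{-2689 + 4973} = \frac{24 - 8 \left(\frac{30}{37}\right)^{2}}{2284} = \left(24 - \frac{7200}{1369}\right) \frac{1}{2284} = \frac{25656}{1369} \cdot \frac{1}{2284} = \frac{6414}{781699}$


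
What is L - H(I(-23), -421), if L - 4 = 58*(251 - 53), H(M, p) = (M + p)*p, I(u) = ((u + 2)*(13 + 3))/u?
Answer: -3670863/23 ≈ -1.5960e+5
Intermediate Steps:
I(u) = (32 + 16*u)/u (I(u) = ((2 + u)*16)/u = (32 + 16*u)/u)
H(M, p) = p*(M + p)
L = 11488 (L = 4 + 58*(251 - 53) = 4 + 58*198 = 4 + 11484 = 11488)
L - H(I(-23), -421) = 11488 - (-421)*((16 + 32/(-23)) - 421) = 11488 - (-421)*((16 + 32*(-1/23)) - 421) = 11488 - (-421)*((16 - 32/23) - 421) = 11488 - (-421)*(336/23 - 421) = 11488 - (-421)*(-9347)/23 = 11488 - 1*3935087/23 = 11488 - 3935087/23 = -3670863/23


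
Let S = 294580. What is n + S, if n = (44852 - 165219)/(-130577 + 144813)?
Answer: 4193520513/14236 ≈ 2.9457e+5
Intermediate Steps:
n = -120367/14236 ≈ -8.4551
n + S = -120367/14236 + 294580 = 4193520513/14236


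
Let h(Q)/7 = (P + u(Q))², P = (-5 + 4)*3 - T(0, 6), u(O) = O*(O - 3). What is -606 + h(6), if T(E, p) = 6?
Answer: -39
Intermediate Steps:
u(O) = O*(-3 + O)
P = -9 (P = (-5 + 4)*3 - 1*6 = -1*3 - 6 = -3 - 6 = -9)
h(Q) = 7*(-9 + Q*(-3 + Q))²
-606 + h(6) = -606 + 7*(-9 + 6*(-3 + 6))² = -606 + 7*(-9 + 6*3)² = -606 + 7*(-9 + 18)² = -606 + 7*9² = -606 + 7*81 = -606 + 567 = -39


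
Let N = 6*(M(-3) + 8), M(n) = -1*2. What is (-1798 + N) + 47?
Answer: -1715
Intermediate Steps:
M(n) = -2
N = 36 (N = 6*(-2 + 8) = 6*6 = 36)
(-1798 + N) + 47 = (-1798 + 36) + 47 = -1762 + 47 = -1715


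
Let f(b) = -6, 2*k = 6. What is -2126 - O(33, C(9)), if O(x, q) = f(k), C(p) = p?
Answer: -2120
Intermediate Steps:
k = 3 (k = (1/2)*6 = 3)
O(x, q) = -6
-2126 - O(33, C(9)) = -2126 - 1*(-6) = -2126 + 6 = -2120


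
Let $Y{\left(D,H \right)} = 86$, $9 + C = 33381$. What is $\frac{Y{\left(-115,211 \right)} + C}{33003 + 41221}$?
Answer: $\frac{16729}{37112} \approx 0.45077$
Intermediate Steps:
$C = 33372$ ($C = -9 + 33381 = 33372$)
$\frac{Y{\left(-115,211 \right)} + C}{33003 + 41221} = \frac{86 + 33372}{33003 + 41221} = \frac{33458}{74224} = 33458 \cdot \frac{1}{74224} = \frac{16729}{37112}$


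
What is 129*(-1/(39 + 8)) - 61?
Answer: -2996/47 ≈ -63.745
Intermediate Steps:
129*(-1/(39 + 8)) - 61 = 129*(-1/47) - 61 = -129/47 - 61 = -2996/47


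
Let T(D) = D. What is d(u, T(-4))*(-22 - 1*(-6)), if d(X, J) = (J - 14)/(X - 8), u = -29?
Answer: -288/37 ≈ -7.7838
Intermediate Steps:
d(X, J) = (-14 + J)/(-8 + X)
d(u, T(-4))*(-22 - 1*(-6)) = ((-14 - 4)/(-8 - 29))*(-22 - 1*(-6)) = (-18/(-37))*(-22 + 6) = -1/37*(-18)*(-16) = (18/37)*(-16) = -288/37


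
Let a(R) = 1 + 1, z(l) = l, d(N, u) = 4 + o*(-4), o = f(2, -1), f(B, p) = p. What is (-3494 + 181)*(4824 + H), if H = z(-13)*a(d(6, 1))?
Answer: -15895774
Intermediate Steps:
o = -1
d(N, u) = 8 (d(N, u) = 4 - 1*(-4) = 4 + 4 = 8)
a(R) = 2
H = -26 (H = -13*2 = -26)
(-3494 + 181)*(4824 + H) = (-3494 + 181)*(4824 - 26) = -3313*4798 = -15895774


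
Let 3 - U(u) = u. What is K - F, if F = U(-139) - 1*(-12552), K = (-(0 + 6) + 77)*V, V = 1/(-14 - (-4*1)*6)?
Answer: -126869/10 ≈ -12687.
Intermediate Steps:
U(u) = 3 - u
V = ⅒ (V = 1/(-14 - (-4)*6) = 1/(-14 - 1*(-24)) = 1/(-14 + 24) = 1/10 = ⅒ ≈ 0.10000)
K = 71/10 (K = (-(0 + 6) + 77)*(⅒) = (-1*6 + 77)*(⅒) = (-6 + 77)*(⅒) = 71*(⅒) = 71/10 ≈ 7.1000)
F = 12694 (F = (3 - 1*(-139)) - 1*(-12552) = (3 + 139) + 12552 = 142 + 12552 = 12694)
K - F = 71/10 - 1*12694 = 71/10 - 12694 = -126869/10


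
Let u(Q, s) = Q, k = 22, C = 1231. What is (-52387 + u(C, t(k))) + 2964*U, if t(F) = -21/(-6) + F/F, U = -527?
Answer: -1613184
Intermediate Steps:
t(F) = 9/2 (t(F) = -21*(-1/6) + 1 = 7/2 + 1 = 9/2)
(-52387 + u(C, t(k))) + 2964*U = (-52387 + 1231) + 2964*(-527) = -51156 - 1562028 = -1613184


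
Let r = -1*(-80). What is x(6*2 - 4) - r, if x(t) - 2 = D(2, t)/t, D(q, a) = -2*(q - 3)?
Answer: -311/4 ≈ -77.750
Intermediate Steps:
D(q, a) = 6 - 2*q (D(q, a) = -2*(-3 + q) = 6 - 2*q)
r = 80
x(t) = 2 + 2/t (x(t) = 2 + (6 - 2*2)/t = 2 + (6 - 4)/t = 2 + 2/t)
x(6*2 - 4) - r = (2 + 2/(6*2 - 4)) - 1*80 = (2 + 2/(12 - 4)) - 80 = (2 + 2/8) - 80 = (2 + 2*(⅛)) - 80 = (2 + ¼) - 80 = 9/4 - 80 = -311/4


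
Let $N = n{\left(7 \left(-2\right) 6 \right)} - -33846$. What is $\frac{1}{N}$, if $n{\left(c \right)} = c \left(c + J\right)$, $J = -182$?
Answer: $\frac{1}{56190} \approx 1.7797 \cdot 10^{-5}$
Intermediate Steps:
$n{\left(c \right)} = c \left(-182 + c\right)$ ($n{\left(c \right)} = c \left(c - 182\right) = c \left(-182 + c\right)$)
$N = 56190$ ($N = 7 \left(-2\right) 6 \left(-182 + 7 \left(-2\right) 6\right) - -33846 = \left(-14\right) 6 \left(-182 - 84\right) + 33846 = - 84 \left(-182 - 84\right) + 33846 = \left(-84\right) \left(-266\right) + 33846 = 22344 + 33846 = 56190$)
$\frac{1}{N} = \frac{1}{56190}$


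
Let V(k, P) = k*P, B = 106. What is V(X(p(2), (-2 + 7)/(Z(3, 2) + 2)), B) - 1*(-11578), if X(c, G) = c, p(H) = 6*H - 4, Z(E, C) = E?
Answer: 12426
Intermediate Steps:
p(H) = -4 + 6*H
V(k, P) = P*k
V(X(p(2), (-2 + 7)/(Z(3, 2) + 2)), B) - 1*(-11578) = 106*(-4 + 6*2) - 1*(-11578) = 106*(-4 + 12) + 11578 = 106*8 + 11578 = 848 + 11578 = 12426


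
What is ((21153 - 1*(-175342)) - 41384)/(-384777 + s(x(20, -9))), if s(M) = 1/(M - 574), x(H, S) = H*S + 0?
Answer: -116953694/290121859 ≈ -0.40312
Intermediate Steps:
x(H, S) = H*S
s(M) = 1/(-574 + M)
((21153 - 1*(-175342)) - 41384)/(-384777 + s(x(20, -9))) = ((21153 - 1*(-175342)) - 41384)/(-384777 + 1/(-574 + 20*(-9))) = ((21153 + 175342) - 41384)/(-384777 + 1/(-574 - 180)) = (196495 - 41384)/(-384777 + 1/(-754)) = 155111/(-384777 - 1/754) = 155111/(-290121859/754) = 155111*(-754/290121859) = -116953694/290121859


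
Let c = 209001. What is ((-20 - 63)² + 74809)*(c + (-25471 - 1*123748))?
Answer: 4884069836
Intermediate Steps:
((-20 - 63)² + 74809)*(c + (-25471 - 1*123748)) = ((-20 - 63)² + 74809)*(209001 + (-25471 - 1*123748)) = ((-83)² + 74809)*(209001 + (-25471 - 123748)) = (6889 + 74809)*(209001 - 149219) = 81698*59782 = 4884069836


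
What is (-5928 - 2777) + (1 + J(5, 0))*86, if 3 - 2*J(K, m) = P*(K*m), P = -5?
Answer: -8490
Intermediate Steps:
J(K, m) = 3/2 + 5*K*m/2 (J(K, m) = 3/2 - (-5)*K*m/2 = 3/2 + 5*K*m/2)
(-5928 - 2777) + (1 + J(5, 0))*86 = (-5928 - 2777) + (1 + (3/2 + (5/2)*5*0))*86 = -8705 + (1 + (3/2 + 0))*86 = -8705 + (1 + 3/2)*86 = -8705 + (5/2)*86 = -8705 + 215 = -8490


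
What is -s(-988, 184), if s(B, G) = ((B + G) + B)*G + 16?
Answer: 329712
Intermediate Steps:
s(B, G) = 16 + G*(G + 2*B) (s(B, G) = (G + 2*B)*G + 16 = G*(G + 2*B) + 16 = 16 + G*(G + 2*B))
-s(-988, 184) = -(16 + 184² + 2*(-988)*184) = -(16 + 33856 - 363584) = -1*(-329712) = 329712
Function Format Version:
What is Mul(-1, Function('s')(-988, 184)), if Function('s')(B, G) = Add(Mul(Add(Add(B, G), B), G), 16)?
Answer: 329712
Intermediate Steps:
Function('s')(B, G) = Add(16, Mul(G, Add(G, Mul(2, B)))) (Function('s')(B, G) = Add(Mul(Add(G, Mul(2, B)), G), 16) = Add(Mul(G, Add(G, Mul(2, B))), 16) = Add(16, Mul(G, Add(G, Mul(2, B)))))
Mul(-1, Function('s')(-988, 184)) = Mul(-1, Add(16, Pow(184, 2), Mul(2, -988, 184))) = Mul(-1, Add(16, 33856, -363584)) = Mul(-1, -329712) = 329712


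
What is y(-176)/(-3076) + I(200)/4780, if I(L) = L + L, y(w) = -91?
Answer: 83269/735164 ≈ 0.11327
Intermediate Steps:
I(L) = 2*L
y(-176)/(-3076) + I(200)/4780 = -91/(-3076) + (2*200)/4780 = -91*(-1/3076) + 400*(1/4780) = 91/3076 + 20/239 = 83269/735164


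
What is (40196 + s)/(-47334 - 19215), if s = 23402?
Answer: -63598/66549 ≈ -0.95566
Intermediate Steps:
(40196 + s)/(-47334 - 19215) = (40196 + 23402)/(-47334 - 19215) = 63598/(-66549) = 63598*(-1/66549) = -63598/66549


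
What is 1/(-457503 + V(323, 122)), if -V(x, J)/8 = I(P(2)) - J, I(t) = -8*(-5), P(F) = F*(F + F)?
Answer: -1/456847 ≈ -2.1889e-6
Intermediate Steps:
P(F) = 2*F**2 (P(F) = F*(2*F) = 2*F**2)
I(t) = 40
V(x, J) = -320 + 8*J (V(x, J) = -8*(40 - J) = -320 + 8*J)
1/(-457503 + V(323, 122)) = 1/(-457503 + (-320 + 8*122)) = 1/(-457503 + (-320 + 976)) = 1/(-457503 + 656) = 1/(-456847) = -1/456847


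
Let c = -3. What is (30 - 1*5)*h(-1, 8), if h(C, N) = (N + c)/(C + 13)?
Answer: 125/12 ≈ 10.417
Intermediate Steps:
h(C, N) = (-3 + N)/(13 + C) (h(C, N) = (N - 3)/(C + 13) = (-3 + N)/(13 + C))
(30 - 1*5)*h(-1, 8) = (30 - 1*5)*((-3 + 8)/(13 - 1)) = (30 - 5)*(5/12) = 25*((1/12)*5) = 25*(5/12) = 125/12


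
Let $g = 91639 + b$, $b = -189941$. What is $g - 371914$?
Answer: $-470216$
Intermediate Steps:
$g = -98302$ ($g = 91639 - 189941 = -98302$)
$g - 371914 = -98302 - 371914 = -470216$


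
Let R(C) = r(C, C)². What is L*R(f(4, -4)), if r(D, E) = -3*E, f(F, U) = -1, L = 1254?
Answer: 11286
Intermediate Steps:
R(C) = 9*C² (R(C) = (-3*C)² = 9*C²)
L*R(f(4, -4)) = 1254*(9*(-1)²) = 1254*(9*1) = 1254*9 = 11286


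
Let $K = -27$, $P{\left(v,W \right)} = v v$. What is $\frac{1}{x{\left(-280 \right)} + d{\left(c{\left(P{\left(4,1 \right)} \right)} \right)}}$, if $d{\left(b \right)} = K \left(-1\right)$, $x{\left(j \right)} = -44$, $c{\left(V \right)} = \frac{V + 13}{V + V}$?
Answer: $- \frac{1}{17} \approx -0.058824$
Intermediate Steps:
$P{\left(v,W \right)} = v^{2}$
$c{\left(V \right)} = \frac{13 + V}{2 V}$
$d{\left(b \right)} = 27$ ($d{\left(b \right)} = \left(-27\right) \left(-1\right) = 27$)
$\frac{1}{x{\left(-280 \right)} + d{\left(c{\left(P{\left(4,1 \right)} \right)} \right)}} = \frac{1}{-44 + 27} = \frac{1}{-17} = - \frac{1}{17}$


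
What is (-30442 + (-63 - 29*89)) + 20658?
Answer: -12428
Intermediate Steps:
(-30442 + (-63 - 29*89)) + 20658 = (-30442 + (-63 - 2581)) + 20658 = (-30442 - 2644) + 20658 = -33086 + 20658 = -12428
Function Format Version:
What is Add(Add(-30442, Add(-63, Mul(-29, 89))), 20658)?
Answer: -12428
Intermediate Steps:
Add(Add(-30442, Add(-63, Mul(-29, 89))), 20658) = Add(Add(-30442, Add(-63, -2581)), 20658) = Add(Add(-30442, -2644), 20658) = Add(-33086, 20658) = -12428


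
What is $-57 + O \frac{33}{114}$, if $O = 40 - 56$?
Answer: $- \frac{1171}{19} \approx -61.632$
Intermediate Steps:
$O = -16$ ($O = 40 - 56 = -16$)
$-57 + O \frac{33}{114} = -57 - 16 \cdot \frac{33}{114} = -57 - 16 \cdot 33 \cdot \frac{1}{114} = -57 - \frac{88}{19} = - \frac{1171}{19}$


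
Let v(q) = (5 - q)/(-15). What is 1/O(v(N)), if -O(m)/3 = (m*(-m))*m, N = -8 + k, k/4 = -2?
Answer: -125/1029 ≈ -0.12148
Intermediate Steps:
k = -8 (k = 4*(-2) = -8)
N = -16 (N = -8 - 8 = -16)
v(q) = -1/3 + q/15 (v(q) = (5 - q)*(-1/15) = -1/3 + q/15)
O(m) = 3*m**3 (O(m) = -3*m*(-m)*m = -3*(-m**2)*m = -(-3)*m**3 = 3*m**3)
1/O(v(N)) = 1/(3*(-1/3 + (1/15)*(-16))**3) = 1/(3*(-1/3 - 16/15)**3) = 1/(3*(-7/5)**3) = 1/(3*(-343/125)) = 1/(-1029/125) = -125/1029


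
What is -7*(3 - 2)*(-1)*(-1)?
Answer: -7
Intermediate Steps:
-7*(3 - 2)*(-1)*(-1) = -7*(-1)*(-1) = 7*(-1) = -7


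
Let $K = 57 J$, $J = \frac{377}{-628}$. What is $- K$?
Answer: $\frac{21489}{628} \approx 34.218$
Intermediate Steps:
$J = - \frac{377}{628}$ ($J = 377 \left(- \frac{1}{628}\right) = - \frac{377}{628} \approx -0.60032$)
$K = - \frac{21489}{628}$ ($K = 57 \left(- \frac{377}{628}\right) = - \frac{21489}{628} \approx -34.218$)
$- K = \left(-1\right) \left(- \frac{21489}{628}\right) = \frac{21489}{628}$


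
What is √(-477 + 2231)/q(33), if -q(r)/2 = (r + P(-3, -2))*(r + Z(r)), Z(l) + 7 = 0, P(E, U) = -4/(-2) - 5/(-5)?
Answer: -√1754/1872 ≈ -0.022372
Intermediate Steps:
P(E, U) = 3 (P(E, U) = -4*(-½) - 5*(-⅕) = 2 + 1 = 3)
Z(l) = -7 (Z(l) = -7 + 0 = -7)
q(r) = -2*(-7 + r)*(3 + r) (q(r) = -2*(r + 3)*(r - 7) = -2*(3 + r)*(-7 + r) = -2*(-7 + r)*(3 + r))
√(-477 + 2231)/q(33) = √(-477 + 2231)/(42 - 2*33² + 8*33) = √1754/(42 - 2*1089 + 264) = √1754/(42 - 2178 + 264) = √1754/(-1872) = √1754*(-1/1872) = -√1754/1872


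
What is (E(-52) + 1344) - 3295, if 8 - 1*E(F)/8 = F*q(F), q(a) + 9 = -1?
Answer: -6047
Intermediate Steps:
q(a) = -10 (q(a) = -9 - 1 = -10)
E(F) = 64 + 80*F (E(F) = 64 - 8*F*(-10) = 64 - (-80)*F = 64 + 80*F)
(E(-52) + 1344) - 3295 = ((64 + 80*(-52)) + 1344) - 3295 = ((64 - 4160) + 1344) - 3295 = (-4096 + 1344) - 3295 = -2752 - 3295 = -6047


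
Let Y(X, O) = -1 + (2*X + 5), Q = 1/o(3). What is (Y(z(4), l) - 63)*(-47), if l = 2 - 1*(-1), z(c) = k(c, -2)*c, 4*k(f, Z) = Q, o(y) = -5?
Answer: 13959/5 ≈ 2791.8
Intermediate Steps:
Q = -⅕ (Q = 1/(-5) = -⅕ ≈ -0.20000)
k(f, Z) = -1/20 (k(f, Z) = (¼)*(-⅕) = -1/20)
z(c) = -c/20
l = 3 (l = 2 + 1 = 3)
Y(X, O) = 4 + 2*X (Y(X, O) = -1 + (5 + 2*X) = 4 + 2*X)
(Y(z(4), l) - 63)*(-47) = ((4 + 2*(-1/20*4)) - 63)*(-47) = ((4 + 2*(-⅕)) - 63)*(-47) = ((4 - ⅖) - 63)*(-47) = (18/5 - 63)*(-47) = -297/5*(-47) = 13959/5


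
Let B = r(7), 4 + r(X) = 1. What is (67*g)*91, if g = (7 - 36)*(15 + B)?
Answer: -2121756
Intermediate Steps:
r(X) = -3 (r(X) = -4 + 1 = -3)
B = -3
g = -348 (g = (7 - 36)*(15 - 3) = -29*12 = -348)
(67*g)*91 = (67*(-348))*91 = -23316*91 = -2121756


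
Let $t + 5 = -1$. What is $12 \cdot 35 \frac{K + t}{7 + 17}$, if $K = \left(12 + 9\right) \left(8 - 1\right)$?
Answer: $\frac{4935}{2} \approx 2467.5$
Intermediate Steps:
$t = -6$ ($t = -5 - 1 = -6$)
$K = 147$ ($K = 21 \cdot 7 = 147$)
$12 \cdot 35 \frac{K + t}{7 + 17} = 12 \cdot 35 \frac{147 - 6}{7 + 17} = 420 \cdot \frac{141}{24} = 420 \cdot 141 \cdot \frac{1}{24} = 420 \cdot \frac{47}{8} = \frac{4935}{2}$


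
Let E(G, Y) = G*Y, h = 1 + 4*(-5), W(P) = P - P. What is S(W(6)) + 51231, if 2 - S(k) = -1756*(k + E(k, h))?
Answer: 51233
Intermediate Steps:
W(P) = 0
h = -19 (h = 1 - 20 = -19)
S(k) = 2 - 31608*k (S(k) = 2 - (-1756)*(k + k*(-19)) = 2 - (-1756)*(k - 19*k) = 2 - (-1756)*(-18*k) = 2 - 31608*k)
S(W(6)) + 51231 = (2 - 31608*0) + 51231 = (2 + 0) + 51231 = 2 + 51231 = 51233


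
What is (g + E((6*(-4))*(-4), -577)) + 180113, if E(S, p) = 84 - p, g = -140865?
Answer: 39909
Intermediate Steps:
(g + E((6*(-4))*(-4), -577)) + 180113 = (-140865 + (84 - 1*(-577))) + 180113 = (-140865 + (84 + 577)) + 180113 = (-140865 + 661) + 180113 = -140204 + 180113 = 39909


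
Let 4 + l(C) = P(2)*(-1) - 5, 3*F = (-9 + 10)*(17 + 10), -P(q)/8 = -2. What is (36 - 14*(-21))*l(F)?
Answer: -8250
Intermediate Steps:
P(q) = 16 (P(q) = -8*(-2) = 16)
F = 9 (F = ((-9 + 10)*(17 + 10))/3 = (1*27)/3 = (1/3)*27 = 9)
l(C) = -25 (l(C) = -4 + (16*(-1) - 5) = -4 + (-16 - 5) = -4 - 21 = -25)
(36 - 14*(-21))*l(F) = (36 - 14*(-21))*(-25) = (36 + 294)*(-25) = 330*(-25) = -8250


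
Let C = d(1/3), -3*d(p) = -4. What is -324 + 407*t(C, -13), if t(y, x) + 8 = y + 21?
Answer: 16529/3 ≈ 5509.7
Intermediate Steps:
d(p) = 4/3 (d(p) = -1/3*(-4) = 4/3)
C = 4/3 ≈ 1.3333
t(y, x) = 13 + y (t(y, x) = -8 + (y + 21) = -8 + (21 + y) = 13 + y)
-324 + 407*t(C, -13) = -324 + 407*(13 + 4/3) = -324 + 407*(43/3) = -324 + 17501/3 = 16529/3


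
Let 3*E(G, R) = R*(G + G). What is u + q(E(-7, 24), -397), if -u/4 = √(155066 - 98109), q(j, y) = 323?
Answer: 323 - 4*√56957 ≈ -631.63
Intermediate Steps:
E(G, R) = 2*G*R/3 (E(G, R) = (R*(G + G))/3 = (R*(2*G))/3 = (2*G*R)/3 = 2*G*R/3)
u = -4*√56957 (u = -4*√(155066 - 98109) = -4*√56957 ≈ -954.63)
u + q(E(-7, 24), -397) = -4*√56957 + 323 = 323 - 4*√56957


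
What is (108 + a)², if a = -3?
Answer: 11025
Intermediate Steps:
(108 + a)² = (108 - 3)² = 105² = 11025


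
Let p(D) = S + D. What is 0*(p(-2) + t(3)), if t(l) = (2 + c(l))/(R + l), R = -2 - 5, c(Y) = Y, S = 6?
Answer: 0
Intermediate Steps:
R = -7
p(D) = 6 + D
t(l) = (2 + l)/(-7 + l)
0*(p(-2) + t(3)) = 0*((6 - 2) + (2 + 3)/(-7 + 3)) = 0*(4 + 5/(-4)) = 0*(4 - ¼*5) = 0*(4 - 5/4) = 0*(11/4) = 0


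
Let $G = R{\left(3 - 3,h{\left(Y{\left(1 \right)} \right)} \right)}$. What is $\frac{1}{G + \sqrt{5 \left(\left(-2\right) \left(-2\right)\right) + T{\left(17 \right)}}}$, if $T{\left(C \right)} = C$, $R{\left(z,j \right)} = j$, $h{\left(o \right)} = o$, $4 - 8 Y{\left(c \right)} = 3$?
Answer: $- \frac{8}{2367} + \frac{64 \sqrt{37}}{2367} \approx 0.16109$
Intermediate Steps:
$Y{\left(c \right)} = \frac{1}{8}$ ($Y{\left(c \right)} = \frac{1}{2} - \frac{3}{8} = \frac{1}{8}$)
$G = \frac{1}{8} \approx 0.125$
$\frac{1}{G + \sqrt{5 \left(\left(-2\right) \left(-2\right)\right) + T{\left(17 \right)}}} = \frac{1}{\frac{1}{8} + \sqrt{5 \left(\left(-2\right) \left(-2\right)\right) + 17}} = \frac{1}{\frac{1}{8} + \sqrt{5 \cdot 4 + 17}} = \frac{1}{\frac{1}{8} + \sqrt{20 + 17}} = \frac{1}{\frac{1}{8} + \sqrt{37}}$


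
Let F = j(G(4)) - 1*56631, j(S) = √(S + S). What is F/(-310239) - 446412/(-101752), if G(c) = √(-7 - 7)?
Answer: 12021394165/2630619894 - 2^(¾)*7^(¼)*√I/310239 ≈ 4.5698 - 6.235e-6*I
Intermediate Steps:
G(c) = I*√14 (G(c) = √(-14) = I*√14)
j(S) = √2*√S (j(S) = √(2*S) = √2*√S)
F = -56631 + 2^(¾)*7^(¼)*√I (F = √2*√(I*√14) - 1*56631 = √2*(14^(¼)*√I) - 56631 = 2^(¾)*7^(¼)*√I - 56631 = -56631 + 2^(¾)*7^(¼)*√I ≈ -56629.0 + 1.9343*I)
F/(-310239) - 446412/(-101752) = (-56631 + 2^(¾)*7^(¼)*√I)/(-310239) - 446412/(-101752) = (-56631 + 2^(¾)*7^(¼)*√I)*(-1/310239) - 446412*(-1/101752) = (18877/103413 - 2^(¾)*7^(¼)*√I/310239) + 111603/25438 = 12021394165/2630619894 - 2^(¾)*7^(¼)*√I/310239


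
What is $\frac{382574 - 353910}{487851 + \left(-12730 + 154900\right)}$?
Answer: $\frac{28664}{630021} \approx 0.045497$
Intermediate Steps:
$\frac{382574 - 353910}{487851 + \left(-12730 + 154900\right)} = \frac{28664}{487851 + 142170} = \frac{28664}{630021}$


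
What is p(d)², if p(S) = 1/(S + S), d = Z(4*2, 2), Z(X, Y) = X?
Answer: 1/256 ≈ 0.0039063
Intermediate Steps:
d = 8 (d = 4*2 = 8)
p(S) = 1/(2*S)
p(d)² = ((½)/8)² = ((½)*(⅛))² = (1/16)² = 1/256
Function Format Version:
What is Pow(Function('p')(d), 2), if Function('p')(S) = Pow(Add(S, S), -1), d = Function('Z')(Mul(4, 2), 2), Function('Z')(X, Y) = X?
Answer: Rational(1, 256) ≈ 0.0039063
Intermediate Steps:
d = 8 (d = Mul(4, 2) = 8)
Function('p')(S) = Mul(Rational(1, 2), Pow(S, -1)) (Function('p')(S) = Pow(Mul(2, S), -1) = Mul(Rational(1, 2), Pow(S, -1)))
Pow(Function('p')(d), 2) = Pow(Mul(Rational(1, 2), Pow(8, -1)), 2) = Pow(Mul(Rational(1, 2), Rational(1, 8)), 2) = Pow(Rational(1, 16), 2) = Rational(1, 256)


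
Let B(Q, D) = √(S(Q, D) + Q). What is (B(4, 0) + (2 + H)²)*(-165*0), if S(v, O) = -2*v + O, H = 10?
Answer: 0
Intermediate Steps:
S(v, O) = O - 2*v
B(Q, D) = √(D - Q) (B(Q, D) = √((D - 2*Q) + Q) = √(D - Q))
(B(4, 0) + (2 + H)²)*(-165*0) = (√(0 - 1*4) + (2 + 10)²)*(-165*0) = (√(0 - 4) + 12²)*0 = (√(-4) + 144)*0 = (2*I + 144)*0 = (144 + 2*I)*0 = 0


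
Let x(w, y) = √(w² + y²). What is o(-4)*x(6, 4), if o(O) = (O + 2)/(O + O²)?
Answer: -√13/3 ≈ -1.2019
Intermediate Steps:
o(O) = (2 + O)/(O + O²)
o(-4)*x(6, 4) = ((2 - 4)/((-4)*(1 - 4)))*√(6² + 4²) = (-¼*(-2)/(-3))*√(36 + 16) = (-¼*(-⅓)*(-2))*√52 = -√13/3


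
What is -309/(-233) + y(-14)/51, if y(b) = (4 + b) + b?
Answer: 3389/3961 ≈ 0.85559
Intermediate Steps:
y(b) = 4 + 2*b
-309/(-233) + y(-14)/51 = -309/(-233) + (4 + 2*(-14))/51 = -309*(-1/233) + (4 - 28)*(1/51) = 309/233 - 24*1/51 = 309/233 - 8/17 = 3389/3961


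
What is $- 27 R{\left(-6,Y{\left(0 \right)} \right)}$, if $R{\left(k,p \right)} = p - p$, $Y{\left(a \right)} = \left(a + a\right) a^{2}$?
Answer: $0$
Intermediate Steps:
$Y{\left(a \right)} = 2 a^{3}$ ($Y{\left(a \right)} = 2 a a^{2} = 2 a^{3}$)
$R{\left(k,p \right)} = 0$
$- 27 R{\left(-6,Y{\left(0 \right)} \right)} = \left(-27\right) 0 = 0$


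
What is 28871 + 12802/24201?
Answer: 698719873/24201 ≈ 28872.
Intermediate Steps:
28871 + 12802/24201 = 698719873/24201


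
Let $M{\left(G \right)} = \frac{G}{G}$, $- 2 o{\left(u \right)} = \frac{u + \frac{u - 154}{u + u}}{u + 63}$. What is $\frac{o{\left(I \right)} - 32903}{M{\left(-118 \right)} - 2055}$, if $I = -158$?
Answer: $\frac{246943217}{15415270} \approx 16.019$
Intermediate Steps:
$o{\left(u \right)} = - \frac{u + \frac{-154 + u}{2 u}}{2 \left(63 + u\right)}$ ($o{\left(u \right)} = - \frac{\left(u + \frac{u - 154}{u + u}\right) \frac{1}{u + 63}}{2} = - \frac{\left(u + \frac{-154 + u}{2 u}\right) \frac{1}{63 + u}}{2} = - \frac{\frac{1}{63 + u} \left(u + \frac{-154 + u}{2 u}\right)}{2} = - \frac{u + \frac{-154 + u}{2 u}}{2 \left(63 + u\right)}$)
$M{\left(G \right)} = 1$
$\frac{o{\left(I \right)} - 32903}{M{\left(-118 \right)} - 2055} = \frac{\frac{154 - -158 - 2 \left(-158\right)^{2}}{4 \left(-158\right) \left(63 - 158\right)} - 32903}{1 - 2055} = \frac{\frac{1}{4} \left(- \frac{1}{158}\right) \frac{1}{-95} \left(154 + 158 - 49928\right) - 32903}{-2054} = \left(\frac{1}{4} \left(- \frac{1}{158}\right) \left(- \frac{1}{95}\right) \left(154 + 158 - 49928\right) - 32903\right) \left(- \frac{1}{2054}\right) = \left(\frac{1}{4} \left(- \frac{1}{158}\right) \left(- \frac{1}{95}\right) \left(-49616\right) - 32903\right) \left(- \frac{1}{2054}\right) = \left(- \frac{6202}{7505} - 32903\right) \left(- \frac{1}{2054}\right) = \left(- \frac{246943217}{7505}\right) \left(- \frac{1}{2054}\right) = \frac{246943217}{15415270}$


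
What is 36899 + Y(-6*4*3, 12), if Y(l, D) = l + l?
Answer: 36755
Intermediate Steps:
Y(l, D) = 2*l
36899 + Y(-6*4*3, 12) = 36899 + 2*(-6*4*3) = 36899 + 2*(-24*3) = 36899 + 2*(-72) = 36899 - 144 = 36755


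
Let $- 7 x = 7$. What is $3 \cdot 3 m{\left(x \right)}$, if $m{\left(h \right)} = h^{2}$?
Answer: $9$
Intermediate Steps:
$x = -1$ ($x = \left(- \frac{1}{7}\right) 7 = -1$)
$3 \cdot 3 m{\left(x \right)} = 3 \cdot 3 \left(-1\right)^{2} = 9 \cdot 1 = 9$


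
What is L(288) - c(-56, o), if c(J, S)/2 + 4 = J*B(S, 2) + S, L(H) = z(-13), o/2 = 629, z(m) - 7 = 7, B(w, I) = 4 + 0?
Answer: -2046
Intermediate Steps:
B(w, I) = 4
z(m) = 14 (z(m) = 7 + 7 = 14)
o = 1258 (o = 2*629 = 1258)
L(H) = 14
c(J, S) = -8 + 2*S + 8*J (c(J, S) = -8 + 2*(J*4 + S) = -8 + 2*(4*J + S) = -8 + 2*(S + 4*J) = -8 + (2*S + 8*J) = -8 + 2*S + 8*J)
L(288) - c(-56, o) = 14 - (-8 + 2*1258 + 8*(-56)) = 14 - (-8 + 2516 - 448) = 14 - 1*2060 = 14 - 2060 = -2046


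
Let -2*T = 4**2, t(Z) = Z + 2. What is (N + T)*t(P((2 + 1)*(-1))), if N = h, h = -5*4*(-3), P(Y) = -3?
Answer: -52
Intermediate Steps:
t(Z) = 2 + Z
h = 60 (h = -20*(-3) = 60)
N = 60
T = -8 (T = -1/2*4**2 = -1/2*16 = -8)
(N + T)*t(P((2 + 1)*(-1))) = (60 - 8)*(2 - 3) = 52*(-1) = -52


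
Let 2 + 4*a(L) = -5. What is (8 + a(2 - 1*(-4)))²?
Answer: 625/16 ≈ 39.063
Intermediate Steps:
a(L) = -7/4 (a(L) = -½ + (¼)*(-5) = -½ - 5/4 = -7/4)
(8 + a(2 - 1*(-4)))² = (8 - 7/4)² = (25/4)² = 625/16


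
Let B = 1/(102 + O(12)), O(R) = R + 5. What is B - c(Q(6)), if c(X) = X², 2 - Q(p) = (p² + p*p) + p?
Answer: -687343/119 ≈ -5776.0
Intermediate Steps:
O(R) = 5 + R
Q(p) = 2 - p - 2*p² (Q(p) = 2 - ((p² + p*p) + p) = 2 - ((p² + p²) + p) = 2 - (2*p² + p) = 2 - (p + 2*p²) = 2 + (-p - 2*p²) = 2 - p - 2*p²)
B = 1/119 (B = 1/(102 + (5 + 12)) = 1/(102 + 17) = 1/119 ≈ 0.0084034)
B - c(Q(6)) = 1/119 - (2 - 1*6 - 2*6²)² = 1/119 - (2 - 6 - 2*36)² = 1/119 - (2 - 6 - 72)² = 1/119 - 1*(-76)² = 1/119 - 1*5776 = 1/119 - 5776 = -687343/119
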